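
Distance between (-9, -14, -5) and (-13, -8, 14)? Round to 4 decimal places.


d = sqrt((-13--9)^2 + (-8--14)^2 + (14--5)^2) = 20.3224

20.3224


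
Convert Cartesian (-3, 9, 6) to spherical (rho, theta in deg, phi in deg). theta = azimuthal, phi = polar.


rho = sqrt((-3)^2 + 9^2 + 6^2) = 11.225
theta = atan2(9, -3) = 108.4349 deg
phi = acos(6/11.225) = 57.6885 deg

rho = 11.225, theta = 108.4349 deg, phi = 57.6885 deg


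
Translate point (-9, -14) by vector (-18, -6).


Translation: (x+dx, y+dy) = (-9+-18, -14+-6) = (-27, -20)

(-27, -20)


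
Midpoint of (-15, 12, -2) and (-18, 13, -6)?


Midpoint = ((-15+-18)/2, (12+13)/2, (-2+-6)/2) = (-16.5, 12.5, -4)

(-16.5, 12.5, -4)


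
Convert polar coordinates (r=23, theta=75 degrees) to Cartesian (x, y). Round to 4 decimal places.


x = 23 * cos(75) = 5.9528
y = 23 * sin(75) = 22.2163

(5.9528, 22.2163)


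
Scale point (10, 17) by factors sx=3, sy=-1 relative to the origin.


Scaling: (x*sx, y*sy) = (10*3, 17*-1) = (30, -17)

(30, -17)


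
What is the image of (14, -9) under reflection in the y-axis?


Reflection across y-axis: (x, y) -> (-x, y)
(14, -9) -> (-14, -9)

(-14, -9)


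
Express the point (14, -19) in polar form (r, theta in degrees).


r = sqrt(14^2 + (-19)^2) = 23.6008
theta = atan2(-19, 14) = 306.3844 degrees

r = 23.6008, theta = 306.3844 degrees


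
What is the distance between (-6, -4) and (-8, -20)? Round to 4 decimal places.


d = sqrt((-8--6)^2 + (-20--4)^2) = 16.1245

16.1245


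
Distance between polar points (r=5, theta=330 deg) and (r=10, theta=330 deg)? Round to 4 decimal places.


d = sqrt(r1^2 + r2^2 - 2*r1*r2*cos(t2-t1))
d = sqrt(5^2 + 10^2 - 2*5*10*cos(330-330)) = 5

5


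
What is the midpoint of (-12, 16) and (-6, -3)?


Midpoint = ((-12+-6)/2, (16+-3)/2) = (-9, 6.5)

(-9, 6.5)


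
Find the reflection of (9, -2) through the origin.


Reflection through origin: (x, y) -> (-x, -y)
(9, -2) -> (-9, 2)

(-9, 2)


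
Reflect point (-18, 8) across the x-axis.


Reflection across x-axis: (x, y) -> (x, -y)
(-18, 8) -> (-18, -8)

(-18, -8)


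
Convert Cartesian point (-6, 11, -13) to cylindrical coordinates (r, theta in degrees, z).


r = sqrt((-6)^2 + 11^2) = 12.53
theta = atan2(11, -6) = 118.6105 deg
z = -13

r = 12.53, theta = 118.6105 deg, z = -13


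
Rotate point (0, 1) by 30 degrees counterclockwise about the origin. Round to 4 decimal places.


x' = 0*cos(30) - 1*sin(30) = -0.5
y' = 0*sin(30) + 1*cos(30) = 0.866

(-0.5, 0.866)


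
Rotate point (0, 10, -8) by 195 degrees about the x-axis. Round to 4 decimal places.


x' = 0
y' = 10*cos(195) - -8*sin(195) = -11.7298
z' = 10*sin(195) + -8*cos(195) = 5.1392

(0, -11.7298, 5.1392)


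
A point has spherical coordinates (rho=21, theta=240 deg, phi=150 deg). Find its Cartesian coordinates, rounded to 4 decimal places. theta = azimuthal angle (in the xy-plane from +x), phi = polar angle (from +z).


x = 21 * sin(150) * cos(240) = -5.25
y = 21 * sin(150) * sin(240) = -9.0933
z = 21 * cos(150) = -18.1865

(-5.25, -9.0933, -18.1865)


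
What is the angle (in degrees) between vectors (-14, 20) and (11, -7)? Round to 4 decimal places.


dot = -14*11 + 20*-7 = -294
|u| = 24.4131, |v| = 13.0384
cos(angle) = -0.9236
angle = 157.4632 degrees

157.4632 degrees


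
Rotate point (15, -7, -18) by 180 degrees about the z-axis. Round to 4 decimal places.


x' = 15*cos(180) - -7*sin(180) = -15
y' = 15*sin(180) + -7*cos(180) = 7
z' = -18

(-15, 7, -18)


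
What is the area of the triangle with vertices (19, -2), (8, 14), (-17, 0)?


Area = |x1(y2-y3) + x2(y3-y1) + x3(y1-y2)| / 2
= |19*(14-0) + 8*(0--2) + -17*(-2-14)| / 2
= 277

277


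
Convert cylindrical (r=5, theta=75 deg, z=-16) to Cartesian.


x = 5 * cos(75) = 1.2941
y = 5 * sin(75) = 4.8296
z = -16

(1.2941, 4.8296, -16)


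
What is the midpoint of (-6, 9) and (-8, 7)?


Midpoint = ((-6+-8)/2, (9+7)/2) = (-7, 8)

(-7, 8)


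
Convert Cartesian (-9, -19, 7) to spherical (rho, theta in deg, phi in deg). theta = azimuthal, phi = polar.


rho = sqrt((-9)^2 + (-19)^2 + 7^2) = 22.1585
theta = atan2(-19, -9) = 244.6538 deg
phi = acos(7/22.1585) = 71.5845 deg

rho = 22.1585, theta = 244.6538 deg, phi = 71.5845 deg


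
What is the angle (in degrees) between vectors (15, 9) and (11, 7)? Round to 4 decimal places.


dot = 15*11 + 9*7 = 228
|u| = 17.4929, |v| = 13.0384
cos(angle) = 0.9997
angle = 1.5074 degrees

1.5074 degrees


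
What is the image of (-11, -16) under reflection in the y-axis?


Reflection across y-axis: (x, y) -> (-x, y)
(-11, -16) -> (11, -16)

(11, -16)


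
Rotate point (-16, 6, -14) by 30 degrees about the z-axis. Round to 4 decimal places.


x' = -16*cos(30) - 6*sin(30) = -16.8564
y' = -16*sin(30) + 6*cos(30) = -2.8038
z' = -14

(-16.8564, -2.8038, -14)


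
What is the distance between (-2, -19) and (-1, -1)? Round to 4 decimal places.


d = sqrt((-1--2)^2 + (-1--19)^2) = 18.0278

18.0278


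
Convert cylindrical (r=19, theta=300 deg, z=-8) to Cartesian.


x = 19 * cos(300) = 9.5
y = 19 * sin(300) = -16.4545
z = -8

(9.5, -16.4545, -8)


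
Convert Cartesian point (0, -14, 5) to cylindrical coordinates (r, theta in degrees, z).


r = sqrt(0^2 + (-14)^2) = 14
theta = atan2(-14, 0) = 270 deg
z = 5

r = 14, theta = 270 deg, z = 5


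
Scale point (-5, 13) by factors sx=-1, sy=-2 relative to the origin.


Scaling: (x*sx, y*sy) = (-5*-1, 13*-2) = (5, -26)

(5, -26)


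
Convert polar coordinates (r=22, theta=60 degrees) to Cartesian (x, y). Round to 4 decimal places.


x = 22 * cos(60) = 11
y = 22 * sin(60) = 19.0526

(11, 19.0526)


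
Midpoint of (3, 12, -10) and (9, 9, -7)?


Midpoint = ((3+9)/2, (12+9)/2, (-10+-7)/2) = (6, 10.5, -8.5)

(6, 10.5, -8.5)


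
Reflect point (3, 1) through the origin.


Reflection through origin: (x, y) -> (-x, -y)
(3, 1) -> (-3, -1)

(-3, -1)


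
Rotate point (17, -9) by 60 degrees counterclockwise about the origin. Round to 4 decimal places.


x' = 17*cos(60) - -9*sin(60) = 16.2942
y' = 17*sin(60) + -9*cos(60) = 10.2224

(16.2942, 10.2224)


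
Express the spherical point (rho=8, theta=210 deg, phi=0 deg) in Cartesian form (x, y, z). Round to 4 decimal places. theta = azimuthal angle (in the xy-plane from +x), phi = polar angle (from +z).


x = 8 * sin(0) * cos(210) = 0
y = 8 * sin(0) * sin(210) = 0
z = 8 * cos(0) = 8

(0, 0, 8)


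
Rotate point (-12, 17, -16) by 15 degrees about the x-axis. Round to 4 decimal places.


x' = -12
y' = 17*cos(15) - -16*sin(15) = 20.5618
z' = 17*sin(15) + -16*cos(15) = -11.0549

(-12, 20.5618, -11.0549)


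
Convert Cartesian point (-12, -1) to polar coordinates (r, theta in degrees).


r = sqrt((-12)^2 + (-1)^2) = 12.0416
theta = atan2(-1, -12) = 184.7636 degrees

r = 12.0416, theta = 184.7636 degrees


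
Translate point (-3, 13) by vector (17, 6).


Translation: (x+dx, y+dy) = (-3+17, 13+6) = (14, 19)

(14, 19)


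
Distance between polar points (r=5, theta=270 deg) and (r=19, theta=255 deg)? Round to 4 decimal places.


d = sqrt(r1^2 + r2^2 - 2*r1*r2*cos(t2-t1))
d = sqrt(5^2 + 19^2 - 2*5*19*cos(255-270)) = 14.2293

14.2293


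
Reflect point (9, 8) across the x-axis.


Reflection across x-axis: (x, y) -> (x, -y)
(9, 8) -> (9, -8)

(9, -8)


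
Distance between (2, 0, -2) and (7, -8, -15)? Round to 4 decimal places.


d = sqrt((7-2)^2 + (-8-0)^2 + (-15--2)^2) = 16.0624

16.0624


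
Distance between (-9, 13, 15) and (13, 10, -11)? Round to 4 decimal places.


d = sqrt((13--9)^2 + (10-13)^2 + (-11-15)^2) = 34.1906

34.1906


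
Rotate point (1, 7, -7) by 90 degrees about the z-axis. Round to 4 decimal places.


x' = 1*cos(90) - 7*sin(90) = -7
y' = 1*sin(90) + 7*cos(90) = 1
z' = -7

(-7, 1, -7)


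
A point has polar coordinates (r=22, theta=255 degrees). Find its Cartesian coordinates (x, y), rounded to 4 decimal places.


x = 22 * cos(255) = -5.694
y = 22 * sin(255) = -21.2504

(-5.694, -21.2504)


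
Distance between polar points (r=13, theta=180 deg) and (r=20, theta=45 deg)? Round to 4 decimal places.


d = sqrt(r1^2 + r2^2 - 2*r1*r2*cos(t2-t1))
d = sqrt(13^2 + 20^2 - 2*13*20*cos(45-180)) = 30.6055

30.6055


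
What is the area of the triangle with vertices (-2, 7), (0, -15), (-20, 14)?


Area = |x1(y2-y3) + x2(y3-y1) + x3(y1-y2)| / 2
= |-2*(-15-14) + 0*(14-7) + -20*(7--15)| / 2
= 191

191


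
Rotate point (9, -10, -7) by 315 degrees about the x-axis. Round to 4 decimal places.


x' = 9
y' = -10*cos(315) - -7*sin(315) = -12.0208
z' = -10*sin(315) + -7*cos(315) = 2.1213

(9, -12.0208, 2.1213)


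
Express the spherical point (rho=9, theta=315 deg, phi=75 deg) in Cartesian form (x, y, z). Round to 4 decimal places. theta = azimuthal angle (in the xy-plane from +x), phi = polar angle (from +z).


x = 9 * sin(75) * cos(315) = 6.1471
y = 9 * sin(75) * sin(315) = -6.1471
z = 9 * cos(75) = 2.3294

(6.1471, -6.1471, 2.3294)


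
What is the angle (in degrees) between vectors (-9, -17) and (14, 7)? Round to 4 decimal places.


dot = -9*14 + -17*7 = -245
|u| = 19.2354, |v| = 15.6525
cos(angle) = -0.8137
angle = 144.4623 degrees

144.4623 degrees


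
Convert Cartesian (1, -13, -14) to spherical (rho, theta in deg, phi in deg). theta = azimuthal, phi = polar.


rho = sqrt(1^2 + (-13)^2 + (-14)^2) = 19.1311
theta = atan2(-13, 1) = 274.3987 deg
phi = acos(-14/19.1311) = 137.0368 deg

rho = 19.1311, theta = 274.3987 deg, phi = 137.0368 deg


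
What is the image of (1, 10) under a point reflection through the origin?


Reflection through origin: (x, y) -> (-x, -y)
(1, 10) -> (-1, -10)

(-1, -10)


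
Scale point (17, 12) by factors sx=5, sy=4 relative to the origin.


Scaling: (x*sx, y*sy) = (17*5, 12*4) = (85, 48)

(85, 48)


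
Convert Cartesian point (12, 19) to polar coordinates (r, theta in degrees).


r = sqrt(12^2 + 19^2) = 22.4722
theta = atan2(19, 12) = 57.7244 degrees

r = 22.4722, theta = 57.7244 degrees


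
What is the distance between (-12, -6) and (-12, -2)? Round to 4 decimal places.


d = sqrt((-12--12)^2 + (-2--6)^2) = 4

4


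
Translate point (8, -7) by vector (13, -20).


Translation: (x+dx, y+dy) = (8+13, -7+-20) = (21, -27)

(21, -27)


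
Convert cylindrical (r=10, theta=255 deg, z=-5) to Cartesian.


x = 10 * cos(255) = -2.5882
y = 10 * sin(255) = -9.6593
z = -5

(-2.5882, -9.6593, -5)


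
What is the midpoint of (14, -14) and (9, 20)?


Midpoint = ((14+9)/2, (-14+20)/2) = (11.5, 3)

(11.5, 3)


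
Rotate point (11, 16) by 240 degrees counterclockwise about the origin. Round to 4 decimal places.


x' = 11*cos(240) - 16*sin(240) = 8.3564
y' = 11*sin(240) + 16*cos(240) = -17.5263

(8.3564, -17.5263)


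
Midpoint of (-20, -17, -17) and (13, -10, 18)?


Midpoint = ((-20+13)/2, (-17+-10)/2, (-17+18)/2) = (-3.5, -13.5, 0.5)

(-3.5, -13.5, 0.5)


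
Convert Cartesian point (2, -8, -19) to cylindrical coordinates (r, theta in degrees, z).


r = sqrt(2^2 + (-8)^2) = 8.2462
theta = atan2(-8, 2) = 284.0362 deg
z = -19

r = 8.2462, theta = 284.0362 deg, z = -19


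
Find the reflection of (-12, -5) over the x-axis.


Reflection across x-axis: (x, y) -> (x, -y)
(-12, -5) -> (-12, 5)

(-12, 5)


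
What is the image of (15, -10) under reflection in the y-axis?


Reflection across y-axis: (x, y) -> (-x, y)
(15, -10) -> (-15, -10)

(-15, -10)


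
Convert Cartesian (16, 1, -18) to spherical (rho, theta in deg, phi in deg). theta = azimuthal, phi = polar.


rho = sqrt(16^2 + 1^2 + (-18)^2) = 24.1039
theta = atan2(1, 16) = 3.5763 deg
phi = acos(-18/24.1039) = 138.311 deg

rho = 24.1039, theta = 3.5763 deg, phi = 138.311 deg


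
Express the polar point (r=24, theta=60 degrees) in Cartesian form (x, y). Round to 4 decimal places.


x = 24 * cos(60) = 12
y = 24 * sin(60) = 20.7846

(12, 20.7846)


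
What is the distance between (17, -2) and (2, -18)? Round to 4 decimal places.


d = sqrt((2-17)^2 + (-18--2)^2) = 21.9317

21.9317


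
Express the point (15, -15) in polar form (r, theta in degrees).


r = sqrt(15^2 + (-15)^2) = 21.2132
theta = atan2(-15, 15) = 315 degrees

r = 21.2132, theta = 315 degrees


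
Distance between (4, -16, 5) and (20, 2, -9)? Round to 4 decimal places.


d = sqrt((20-4)^2 + (2--16)^2 + (-9-5)^2) = 27.8568

27.8568


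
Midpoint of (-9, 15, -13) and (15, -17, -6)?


Midpoint = ((-9+15)/2, (15+-17)/2, (-13+-6)/2) = (3, -1, -9.5)

(3, -1, -9.5)


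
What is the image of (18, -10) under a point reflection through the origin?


Reflection through origin: (x, y) -> (-x, -y)
(18, -10) -> (-18, 10)

(-18, 10)


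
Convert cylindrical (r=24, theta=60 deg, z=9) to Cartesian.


x = 24 * cos(60) = 12
y = 24 * sin(60) = 20.7846
z = 9

(12, 20.7846, 9)


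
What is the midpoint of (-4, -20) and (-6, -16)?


Midpoint = ((-4+-6)/2, (-20+-16)/2) = (-5, -18)

(-5, -18)


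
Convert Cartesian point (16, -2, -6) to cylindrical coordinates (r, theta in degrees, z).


r = sqrt(16^2 + (-2)^2) = 16.1245
theta = atan2(-2, 16) = 352.875 deg
z = -6

r = 16.1245, theta = 352.875 deg, z = -6


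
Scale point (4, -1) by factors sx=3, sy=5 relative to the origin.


Scaling: (x*sx, y*sy) = (4*3, -1*5) = (12, -5)

(12, -5)


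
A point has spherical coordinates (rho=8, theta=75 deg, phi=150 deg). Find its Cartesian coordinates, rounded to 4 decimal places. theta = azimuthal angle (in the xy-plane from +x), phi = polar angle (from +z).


x = 8 * sin(150) * cos(75) = 1.0353
y = 8 * sin(150) * sin(75) = 3.8637
z = 8 * cos(150) = -6.9282

(1.0353, 3.8637, -6.9282)


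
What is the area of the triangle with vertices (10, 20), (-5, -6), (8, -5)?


Area = |x1(y2-y3) + x2(y3-y1) + x3(y1-y2)| / 2
= |10*(-6--5) + -5*(-5-20) + 8*(20--6)| / 2
= 161.5

161.5


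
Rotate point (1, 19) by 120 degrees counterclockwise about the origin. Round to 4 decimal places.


x' = 1*cos(120) - 19*sin(120) = -16.9545
y' = 1*sin(120) + 19*cos(120) = -8.634

(-16.9545, -8.634)


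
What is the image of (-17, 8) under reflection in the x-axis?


Reflection across x-axis: (x, y) -> (x, -y)
(-17, 8) -> (-17, -8)

(-17, -8)


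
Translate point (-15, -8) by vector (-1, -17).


Translation: (x+dx, y+dy) = (-15+-1, -8+-17) = (-16, -25)

(-16, -25)


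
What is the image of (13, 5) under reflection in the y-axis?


Reflection across y-axis: (x, y) -> (-x, y)
(13, 5) -> (-13, 5)

(-13, 5)


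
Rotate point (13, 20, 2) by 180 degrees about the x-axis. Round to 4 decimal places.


x' = 13
y' = 20*cos(180) - 2*sin(180) = -20
z' = 20*sin(180) + 2*cos(180) = -2

(13, -20, -2)


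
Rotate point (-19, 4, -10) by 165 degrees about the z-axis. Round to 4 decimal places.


x' = -19*cos(165) - 4*sin(165) = 17.3173
y' = -19*sin(165) + 4*cos(165) = -8.7813
z' = -10

(17.3173, -8.7813, -10)


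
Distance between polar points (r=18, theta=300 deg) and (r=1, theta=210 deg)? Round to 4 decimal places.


d = sqrt(r1^2 + r2^2 - 2*r1*r2*cos(t2-t1))
d = sqrt(18^2 + 1^2 - 2*18*1*cos(210-300)) = 18.0278

18.0278


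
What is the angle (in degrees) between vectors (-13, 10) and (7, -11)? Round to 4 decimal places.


dot = -13*7 + 10*-11 = -201
|u| = 16.4012, |v| = 13.0384
cos(angle) = -0.9399
angle = 160.0398 degrees

160.0398 degrees


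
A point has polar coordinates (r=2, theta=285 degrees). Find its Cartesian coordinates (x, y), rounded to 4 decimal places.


x = 2 * cos(285) = 0.5176
y = 2 * sin(285) = -1.9319

(0.5176, -1.9319)


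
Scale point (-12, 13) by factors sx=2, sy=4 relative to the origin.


Scaling: (x*sx, y*sy) = (-12*2, 13*4) = (-24, 52)

(-24, 52)


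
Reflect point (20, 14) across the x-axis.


Reflection across x-axis: (x, y) -> (x, -y)
(20, 14) -> (20, -14)

(20, -14)


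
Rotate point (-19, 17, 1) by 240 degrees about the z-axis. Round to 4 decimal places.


x' = -19*cos(240) - 17*sin(240) = 24.2224
y' = -19*sin(240) + 17*cos(240) = 7.9545
z' = 1

(24.2224, 7.9545, 1)


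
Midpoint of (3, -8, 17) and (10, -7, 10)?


Midpoint = ((3+10)/2, (-8+-7)/2, (17+10)/2) = (6.5, -7.5, 13.5)

(6.5, -7.5, 13.5)


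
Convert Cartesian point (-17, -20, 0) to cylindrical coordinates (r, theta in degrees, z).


r = sqrt((-17)^2 + (-20)^2) = 26.2488
theta = atan2(-20, -17) = 229.6355 deg
z = 0

r = 26.2488, theta = 229.6355 deg, z = 0


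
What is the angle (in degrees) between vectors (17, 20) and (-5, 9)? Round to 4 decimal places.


dot = 17*-5 + 20*9 = 95
|u| = 26.2488, |v| = 10.2956
cos(angle) = 0.3515
angle = 69.4191 degrees

69.4191 degrees


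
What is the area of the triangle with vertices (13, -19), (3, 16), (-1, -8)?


Area = |x1(y2-y3) + x2(y3-y1) + x3(y1-y2)| / 2
= |13*(16--8) + 3*(-8--19) + -1*(-19-16)| / 2
= 190

190


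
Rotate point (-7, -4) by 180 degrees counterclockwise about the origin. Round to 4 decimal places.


x' = -7*cos(180) - -4*sin(180) = 7
y' = -7*sin(180) + -4*cos(180) = 4

(7, 4)


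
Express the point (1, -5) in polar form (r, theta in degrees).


r = sqrt(1^2 + (-5)^2) = 5.099
theta = atan2(-5, 1) = 281.3099 degrees

r = 5.099, theta = 281.3099 degrees


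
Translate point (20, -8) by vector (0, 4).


Translation: (x+dx, y+dy) = (20+0, -8+4) = (20, -4)

(20, -4)


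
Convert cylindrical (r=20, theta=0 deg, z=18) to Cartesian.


x = 20 * cos(0) = 20
y = 20 * sin(0) = 0
z = 18

(20, 0, 18)


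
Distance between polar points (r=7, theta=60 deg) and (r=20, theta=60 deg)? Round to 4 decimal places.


d = sqrt(r1^2 + r2^2 - 2*r1*r2*cos(t2-t1))
d = sqrt(7^2 + 20^2 - 2*7*20*cos(60-60)) = 13

13


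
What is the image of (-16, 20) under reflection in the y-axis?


Reflection across y-axis: (x, y) -> (-x, y)
(-16, 20) -> (16, 20)

(16, 20)


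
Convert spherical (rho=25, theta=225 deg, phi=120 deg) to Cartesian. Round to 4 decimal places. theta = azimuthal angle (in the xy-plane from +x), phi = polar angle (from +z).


x = 25 * sin(120) * cos(225) = -15.3093
y = 25 * sin(120) * sin(225) = -15.3093
z = 25 * cos(120) = -12.5

(-15.3093, -15.3093, -12.5)


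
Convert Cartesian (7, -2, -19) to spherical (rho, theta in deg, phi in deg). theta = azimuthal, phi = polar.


rho = sqrt(7^2 + (-2)^2 + (-19)^2) = 20.347
theta = atan2(-2, 7) = 344.0546 deg
phi = acos(-19/20.347) = 159.035 deg

rho = 20.347, theta = 344.0546 deg, phi = 159.035 deg


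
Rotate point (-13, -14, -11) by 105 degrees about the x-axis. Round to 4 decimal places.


x' = -13
y' = -14*cos(105) - -11*sin(105) = 14.2487
z' = -14*sin(105) + -11*cos(105) = -10.676

(-13, 14.2487, -10.676)


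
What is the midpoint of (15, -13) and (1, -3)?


Midpoint = ((15+1)/2, (-13+-3)/2) = (8, -8)

(8, -8)


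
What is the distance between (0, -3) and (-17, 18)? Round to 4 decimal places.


d = sqrt((-17-0)^2 + (18--3)^2) = 27.0185

27.0185


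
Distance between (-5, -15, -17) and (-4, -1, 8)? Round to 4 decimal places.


d = sqrt((-4--5)^2 + (-1--15)^2 + (8--17)^2) = 28.6705

28.6705


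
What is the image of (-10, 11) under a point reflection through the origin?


Reflection through origin: (x, y) -> (-x, -y)
(-10, 11) -> (10, -11)

(10, -11)


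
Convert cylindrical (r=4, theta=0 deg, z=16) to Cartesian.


x = 4 * cos(0) = 4
y = 4 * sin(0) = 0
z = 16

(4, 0, 16)


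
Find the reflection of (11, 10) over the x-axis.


Reflection across x-axis: (x, y) -> (x, -y)
(11, 10) -> (11, -10)

(11, -10)


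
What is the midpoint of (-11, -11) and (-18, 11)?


Midpoint = ((-11+-18)/2, (-11+11)/2) = (-14.5, 0)

(-14.5, 0)


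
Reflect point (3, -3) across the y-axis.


Reflection across y-axis: (x, y) -> (-x, y)
(3, -3) -> (-3, -3)

(-3, -3)


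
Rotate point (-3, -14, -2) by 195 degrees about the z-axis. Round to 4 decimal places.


x' = -3*cos(195) - -14*sin(195) = -0.7257
y' = -3*sin(195) + -14*cos(195) = 14.2994
z' = -2

(-0.7257, 14.2994, -2)


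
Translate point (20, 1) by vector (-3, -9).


Translation: (x+dx, y+dy) = (20+-3, 1+-9) = (17, -8)

(17, -8)


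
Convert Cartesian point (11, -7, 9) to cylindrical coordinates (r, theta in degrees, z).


r = sqrt(11^2 + (-7)^2) = 13.0384
theta = atan2(-7, 11) = 327.5288 deg
z = 9

r = 13.0384, theta = 327.5288 deg, z = 9


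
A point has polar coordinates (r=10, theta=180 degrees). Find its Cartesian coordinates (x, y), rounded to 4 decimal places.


x = 10 * cos(180) = -10
y = 10 * sin(180) = 0

(-10, 0)


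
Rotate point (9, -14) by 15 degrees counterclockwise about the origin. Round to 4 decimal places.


x' = 9*cos(15) - -14*sin(15) = 12.3168
y' = 9*sin(15) + -14*cos(15) = -11.1936

(12.3168, -11.1936)


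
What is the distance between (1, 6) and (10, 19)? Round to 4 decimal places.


d = sqrt((10-1)^2 + (19-6)^2) = 15.8114

15.8114


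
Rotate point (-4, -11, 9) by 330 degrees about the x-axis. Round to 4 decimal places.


x' = -4
y' = -11*cos(330) - 9*sin(330) = -5.0263
z' = -11*sin(330) + 9*cos(330) = 13.2942

(-4, -5.0263, 13.2942)


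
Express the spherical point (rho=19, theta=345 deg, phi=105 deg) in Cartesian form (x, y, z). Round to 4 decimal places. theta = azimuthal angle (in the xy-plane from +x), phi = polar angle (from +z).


x = 19 * sin(105) * cos(345) = 17.7272
y = 19 * sin(105) * sin(345) = -4.75
z = 19 * cos(105) = -4.9176

(17.7272, -4.75, -4.9176)


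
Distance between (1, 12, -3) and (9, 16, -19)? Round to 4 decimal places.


d = sqrt((9-1)^2 + (16-12)^2 + (-19--3)^2) = 18.3303

18.3303


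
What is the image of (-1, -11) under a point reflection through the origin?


Reflection through origin: (x, y) -> (-x, -y)
(-1, -11) -> (1, 11)

(1, 11)


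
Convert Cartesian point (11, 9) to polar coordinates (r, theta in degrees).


r = sqrt(11^2 + 9^2) = 14.2127
theta = atan2(9, 11) = 39.2894 degrees

r = 14.2127, theta = 39.2894 degrees


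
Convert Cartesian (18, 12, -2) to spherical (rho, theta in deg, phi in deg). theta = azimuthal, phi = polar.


rho = sqrt(18^2 + 12^2 + (-2)^2) = 21.7256
theta = atan2(12, 18) = 33.6901 deg
phi = acos(-2/21.7256) = 95.282 deg

rho = 21.7256, theta = 33.6901 deg, phi = 95.282 deg


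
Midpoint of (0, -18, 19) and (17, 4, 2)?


Midpoint = ((0+17)/2, (-18+4)/2, (19+2)/2) = (8.5, -7, 10.5)

(8.5, -7, 10.5)


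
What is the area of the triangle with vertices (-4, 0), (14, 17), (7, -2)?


Area = |x1(y2-y3) + x2(y3-y1) + x3(y1-y2)| / 2
= |-4*(17--2) + 14*(-2-0) + 7*(0-17)| / 2
= 111.5

111.5


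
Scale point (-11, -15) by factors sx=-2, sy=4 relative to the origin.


Scaling: (x*sx, y*sy) = (-11*-2, -15*4) = (22, -60)

(22, -60)


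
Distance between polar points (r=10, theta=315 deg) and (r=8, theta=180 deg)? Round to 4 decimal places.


d = sqrt(r1^2 + r2^2 - 2*r1*r2*cos(t2-t1))
d = sqrt(10^2 + 8^2 - 2*10*8*cos(180-315)) = 16.6474

16.6474


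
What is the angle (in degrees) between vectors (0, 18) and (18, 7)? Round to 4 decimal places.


dot = 0*18 + 18*7 = 126
|u| = 18, |v| = 19.3132
cos(angle) = 0.3624
angle = 68.7495 degrees

68.7495 degrees


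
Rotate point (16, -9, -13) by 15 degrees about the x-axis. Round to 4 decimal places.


x' = 16
y' = -9*cos(15) - -13*sin(15) = -5.3287
z' = -9*sin(15) + -13*cos(15) = -14.8864

(16, -5.3287, -14.8864)


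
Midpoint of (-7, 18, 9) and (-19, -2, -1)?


Midpoint = ((-7+-19)/2, (18+-2)/2, (9+-1)/2) = (-13, 8, 4)

(-13, 8, 4)


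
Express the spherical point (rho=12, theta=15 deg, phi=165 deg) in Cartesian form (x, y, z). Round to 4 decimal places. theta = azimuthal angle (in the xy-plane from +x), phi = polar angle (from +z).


x = 12 * sin(165) * cos(15) = 3
y = 12 * sin(165) * sin(15) = 0.8038
z = 12 * cos(165) = -11.5911

(3, 0.8038, -11.5911)


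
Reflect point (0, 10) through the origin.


Reflection through origin: (x, y) -> (-x, -y)
(0, 10) -> (0, -10)

(0, -10)


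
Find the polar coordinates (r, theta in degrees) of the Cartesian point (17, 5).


r = sqrt(17^2 + 5^2) = 17.72
theta = atan2(5, 17) = 16.3895 degrees

r = 17.72, theta = 16.3895 degrees


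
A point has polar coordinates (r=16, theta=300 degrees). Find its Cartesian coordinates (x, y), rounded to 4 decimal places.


x = 16 * cos(300) = 8
y = 16 * sin(300) = -13.8564

(8, -13.8564)


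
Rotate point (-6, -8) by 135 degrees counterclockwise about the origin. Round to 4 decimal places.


x' = -6*cos(135) - -8*sin(135) = 9.8995
y' = -6*sin(135) + -8*cos(135) = 1.4142

(9.8995, 1.4142)


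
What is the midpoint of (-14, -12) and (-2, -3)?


Midpoint = ((-14+-2)/2, (-12+-3)/2) = (-8, -7.5)

(-8, -7.5)


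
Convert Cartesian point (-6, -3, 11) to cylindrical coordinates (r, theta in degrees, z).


r = sqrt((-6)^2 + (-3)^2) = 6.7082
theta = atan2(-3, -6) = 206.5651 deg
z = 11

r = 6.7082, theta = 206.5651 deg, z = 11


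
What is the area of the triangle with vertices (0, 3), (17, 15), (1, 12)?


Area = |x1(y2-y3) + x2(y3-y1) + x3(y1-y2)| / 2
= |0*(15-12) + 17*(12-3) + 1*(3-15)| / 2
= 70.5

70.5


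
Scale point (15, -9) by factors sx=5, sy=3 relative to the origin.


Scaling: (x*sx, y*sy) = (15*5, -9*3) = (75, -27)

(75, -27)


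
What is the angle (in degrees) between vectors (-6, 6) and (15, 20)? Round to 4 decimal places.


dot = -6*15 + 6*20 = 30
|u| = 8.4853, |v| = 25
cos(angle) = 0.1414
angle = 81.8699 degrees

81.8699 degrees


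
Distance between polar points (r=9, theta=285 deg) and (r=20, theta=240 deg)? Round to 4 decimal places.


d = sqrt(r1^2 + r2^2 - 2*r1*r2*cos(t2-t1))
d = sqrt(9^2 + 20^2 - 2*9*20*cos(240-285)) = 15.048

15.048


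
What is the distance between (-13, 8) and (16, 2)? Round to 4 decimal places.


d = sqrt((16--13)^2 + (2-8)^2) = 29.6142

29.6142


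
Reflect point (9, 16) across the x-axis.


Reflection across x-axis: (x, y) -> (x, -y)
(9, 16) -> (9, -16)

(9, -16)


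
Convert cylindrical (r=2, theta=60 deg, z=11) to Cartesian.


x = 2 * cos(60) = 1
y = 2 * sin(60) = 1.7321
z = 11

(1, 1.7321, 11)


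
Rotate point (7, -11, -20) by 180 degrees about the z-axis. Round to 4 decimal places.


x' = 7*cos(180) - -11*sin(180) = -7
y' = 7*sin(180) + -11*cos(180) = 11
z' = -20

(-7, 11, -20)


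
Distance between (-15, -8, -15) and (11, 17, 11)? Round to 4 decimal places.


d = sqrt((11--15)^2 + (17--8)^2 + (11--15)^2) = 44.4635

44.4635


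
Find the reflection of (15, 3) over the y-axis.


Reflection across y-axis: (x, y) -> (-x, y)
(15, 3) -> (-15, 3)

(-15, 3)


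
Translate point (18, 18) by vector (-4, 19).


Translation: (x+dx, y+dy) = (18+-4, 18+19) = (14, 37)

(14, 37)


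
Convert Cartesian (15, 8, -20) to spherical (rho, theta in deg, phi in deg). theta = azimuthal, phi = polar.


rho = sqrt(15^2 + 8^2 + (-20)^2) = 26.2488
theta = atan2(8, 15) = 28.0725 deg
phi = acos(-20/26.2488) = 139.6355 deg

rho = 26.2488, theta = 28.0725 deg, phi = 139.6355 deg


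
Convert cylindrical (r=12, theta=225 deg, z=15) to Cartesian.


x = 12 * cos(225) = -8.4853
y = 12 * sin(225) = -8.4853
z = 15

(-8.4853, -8.4853, 15)


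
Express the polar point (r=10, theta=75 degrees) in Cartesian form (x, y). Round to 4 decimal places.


x = 10 * cos(75) = 2.5882
y = 10 * sin(75) = 9.6593

(2.5882, 9.6593)


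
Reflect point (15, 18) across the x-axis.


Reflection across x-axis: (x, y) -> (x, -y)
(15, 18) -> (15, -18)

(15, -18)


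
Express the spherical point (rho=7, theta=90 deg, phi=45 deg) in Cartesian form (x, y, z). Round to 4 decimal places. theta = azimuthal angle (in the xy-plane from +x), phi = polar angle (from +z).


x = 7 * sin(45) * cos(90) = 0
y = 7 * sin(45) * sin(90) = 4.9497
z = 7 * cos(45) = 4.9497

(0, 4.9497, 4.9497)


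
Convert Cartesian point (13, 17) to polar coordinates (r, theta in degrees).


r = sqrt(13^2 + 17^2) = 21.4009
theta = atan2(17, 13) = 52.5946 degrees

r = 21.4009, theta = 52.5946 degrees


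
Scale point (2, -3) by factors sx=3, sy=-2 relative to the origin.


Scaling: (x*sx, y*sy) = (2*3, -3*-2) = (6, 6)

(6, 6)


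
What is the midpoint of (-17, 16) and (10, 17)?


Midpoint = ((-17+10)/2, (16+17)/2) = (-3.5, 16.5)

(-3.5, 16.5)


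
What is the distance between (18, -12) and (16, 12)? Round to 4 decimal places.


d = sqrt((16-18)^2 + (12--12)^2) = 24.0832

24.0832


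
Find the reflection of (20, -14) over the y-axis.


Reflection across y-axis: (x, y) -> (-x, y)
(20, -14) -> (-20, -14)

(-20, -14)


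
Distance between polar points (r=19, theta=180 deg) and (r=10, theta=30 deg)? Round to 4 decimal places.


d = sqrt(r1^2 + r2^2 - 2*r1*r2*cos(t2-t1))
d = sqrt(19^2 + 10^2 - 2*19*10*cos(30-180)) = 28.1085

28.1085


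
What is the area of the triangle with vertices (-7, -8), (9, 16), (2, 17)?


Area = |x1(y2-y3) + x2(y3-y1) + x3(y1-y2)| / 2
= |-7*(16-17) + 9*(17--8) + 2*(-8-16)| / 2
= 92

92


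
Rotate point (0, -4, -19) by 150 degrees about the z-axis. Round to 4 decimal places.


x' = 0*cos(150) - -4*sin(150) = 2
y' = 0*sin(150) + -4*cos(150) = 3.4641
z' = -19

(2, 3.4641, -19)


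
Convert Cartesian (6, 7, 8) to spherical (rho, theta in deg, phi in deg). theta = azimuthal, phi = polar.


rho = sqrt(6^2 + 7^2 + 8^2) = 12.2066
theta = atan2(7, 6) = 49.3987 deg
phi = acos(8/12.2066) = 49.0511 deg

rho = 12.2066, theta = 49.3987 deg, phi = 49.0511 deg


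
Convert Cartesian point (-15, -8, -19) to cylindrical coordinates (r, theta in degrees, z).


r = sqrt((-15)^2 + (-8)^2) = 17
theta = atan2(-8, -15) = 208.0725 deg
z = -19

r = 17, theta = 208.0725 deg, z = -19


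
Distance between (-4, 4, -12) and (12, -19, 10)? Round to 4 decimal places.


d = sqrt((12--4)^2 + (-19-4)^2 + (10--12)^2) = 35.623

35.623


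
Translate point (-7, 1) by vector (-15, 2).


Translation: (x+dx, y+dy) = (-7+-15, 1+2) = (-22, 3)

(-22, 3)


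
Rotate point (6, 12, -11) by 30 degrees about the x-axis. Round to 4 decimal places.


x' = 6
y' = 12*cos(30) - -11*sin(30) = 15.8923
z' = 12*sin(30) + -11*cos(30) = -3.5263

(6, 15.8923, -3.5263)


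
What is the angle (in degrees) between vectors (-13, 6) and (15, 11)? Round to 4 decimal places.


dot = -13*15 + 6*11 = -129
|u| = 14.3178, |v| = 18.6011
cos(angle) = -0.4844
angle = 118.971 degrees

118.971 degrees


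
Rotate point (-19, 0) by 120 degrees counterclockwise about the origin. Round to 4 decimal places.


x' = -19*cos(120) - 0*sin(120) = 9.5
y' = -19*sin(120) + 0*cos(120) = -16.4545

(9.5, -16.4545)


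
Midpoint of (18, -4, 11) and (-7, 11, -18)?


Midpoint = ((18+-7)/2, (-4+11)/2, (11+-18)/2) = (5.5, 3.5, -3.5)

(5.5, 3.5, -3.5)


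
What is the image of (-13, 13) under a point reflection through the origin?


Reflection through origin: (x, y) -> (-x, -y)
(-13, 13) -> (13, -13)

(13, -13)


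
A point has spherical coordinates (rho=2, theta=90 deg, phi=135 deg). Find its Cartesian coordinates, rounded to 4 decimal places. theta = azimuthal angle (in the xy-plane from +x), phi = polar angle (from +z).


x = 2 * sin(135) * cos(90) = 0
y = 2 * sin(135) * sin(90) = 1.4142
z = 2 * cos(135) = -1.4142

(0, 1.4142, -1.4142)


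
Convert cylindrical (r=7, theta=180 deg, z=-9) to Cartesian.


x = 7 * cos(180) = -7
y = 7 * sin(180) = 0
z = -9

(-7, 0, -9)


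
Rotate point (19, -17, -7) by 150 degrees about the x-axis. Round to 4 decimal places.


x' = 19
y' = -17*cos(150) - -7*sin(150) = 18.2224
z' = -17*sin(150) + -7*cos(150) = -2.4378

(19, 18.2224, -2.4378)


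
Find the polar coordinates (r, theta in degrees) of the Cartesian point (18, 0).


r = sqrt(18^2 + 0^2) = 18
theta = atan2(0, 18) = 0 degrees

r = 18, theta = 0 degrees


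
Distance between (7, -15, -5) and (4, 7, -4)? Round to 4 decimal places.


d = sqrt((4-7)^2 + (7--15)^2 + (-4--5)^2) = 22.2261

22.2261


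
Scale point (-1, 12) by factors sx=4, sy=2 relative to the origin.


Scaling: (x*sx, y*sy) = (-1*4, 12*2) = (-4, 24)

(-4, 24)


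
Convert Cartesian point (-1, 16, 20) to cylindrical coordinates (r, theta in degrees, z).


r = sqrt((-1)^2 + 16^2) = 16.0312
theta = atan2(16, -1) = 93.5763 deg
z = 20

r = 16.0312, theta = 93.5763 deg, z = 20


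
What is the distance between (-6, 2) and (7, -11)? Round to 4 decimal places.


d = sqrt((7--6)^2 + (-11-2)^2) = 18.3848

18.3848


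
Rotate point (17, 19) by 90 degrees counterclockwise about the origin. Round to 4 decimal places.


x' = 17*cos(90) - 19*sin(90) = -19
y' = 17*sin(90) + 19*cos(90) = 17

(-19, 17)


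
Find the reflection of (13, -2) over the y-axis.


Reflection across y-axis: (x, y) -> (-x, y)
(13, -2) -> (-13, -2)

(-13, -2)


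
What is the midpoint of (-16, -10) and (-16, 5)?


Midpoint = ((-16+-16)/2, (-10+5)/2) = (-16, -2.5)

(-16, -2.5)


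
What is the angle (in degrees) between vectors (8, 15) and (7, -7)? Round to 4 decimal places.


dot = 8*7 + 15*-7 = -49
|u| = 17, |v| = 9.8995
cos(angle) = -0.2912
angle = 106.9275 degrees

106.9275 degrees


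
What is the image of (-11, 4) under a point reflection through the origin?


Reflection through origin: (x, y) -> (-x, -y)
(-11, 4) -> (11, -4)

(11, -4)


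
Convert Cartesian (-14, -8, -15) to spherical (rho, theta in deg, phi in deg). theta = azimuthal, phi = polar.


rho = sqrt((-14)^2 + (-8)^2 + (-15)^2) = 22.0227
theta = atan2(-8, -14) = 209.7449 deg
phi = acos(-15/22.0227) = 132.9308 deg

rho = 22.0227, theta = 209.7449 deg, phi = 132.9308 deg


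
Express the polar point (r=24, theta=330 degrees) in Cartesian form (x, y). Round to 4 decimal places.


x = 24 * cos(330) = 20.7846
y = 24 * sin(330) = -12

(20.7846, -12)


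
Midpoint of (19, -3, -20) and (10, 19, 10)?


Midpoint = ((19+10)/2, (-3+19)/2, (-20+10)/2) = (14.5, 8, -5)

(14.5, 8, -5)


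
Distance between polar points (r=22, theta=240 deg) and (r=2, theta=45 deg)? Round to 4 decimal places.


d = sqrt(r1^2 + r2^2 - 2*r1*r2*cos(t2-t1))
d = sqrt(22^2 + 2^2 - 2*22*2*cos(45-240)) = 23.9374

23.9374


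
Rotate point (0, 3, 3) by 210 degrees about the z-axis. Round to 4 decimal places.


x' = 0*cos(210) - 3*sin(210) = 1.5
y' = 0*sin(210) + 3*cos(210) = -2.5981
z' = 3

(1.5, -2.5981, 3)


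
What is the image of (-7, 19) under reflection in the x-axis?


Reflection across x-axis: (x, y) -> (x, -y)
(-7, 19) -> (-7, -19)

(-7, -19)


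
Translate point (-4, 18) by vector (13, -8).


Translation: (x+dx, y+dy) = (-4+13, 18+-8) = (9, 10)

(9, 10)


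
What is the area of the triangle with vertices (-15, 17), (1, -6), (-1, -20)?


Area = |x1(y2-y3) + x2(y3-y1) + x3(y1-y2)| / 2
= |-15*(-6--20) + 1*(-20-17) + -1*(17--6)| / 2
= 135

135


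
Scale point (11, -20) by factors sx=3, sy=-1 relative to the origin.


Scaling: (x*sx, y*sy) = (11*3, -20*-1) = (33, 20)

(33, 20)


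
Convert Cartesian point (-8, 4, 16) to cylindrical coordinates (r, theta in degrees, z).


r = sqrt((-8)^2 + 4^2) = 8.9443
theta = atan2(4, -8) = 153.4349 deg
z = 16

r = 8.9443, theta = 153.4349 deg, z = 16


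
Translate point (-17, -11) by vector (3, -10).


Translation: (x+dx, y+dy) = (-17+3, -11+-10) = (-14, -21)

(-14, -21)


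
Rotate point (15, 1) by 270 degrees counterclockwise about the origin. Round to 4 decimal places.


x' = 15*cos(270) - 1*sin(270) = 1
y' = 15*sin(270) + 1*cos(270) = -15

(1, -15)


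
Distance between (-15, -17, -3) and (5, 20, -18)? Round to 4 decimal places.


d = sqrt((5--15)^2 + (20--17)^2 + (-18--3)^2) = 44.6542

44.6542


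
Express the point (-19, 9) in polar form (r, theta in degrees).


r = sqrt((-19)^2 + 9^2) = 21.0238
theta = atan2(9, -19) = 154.6538 degrees

r = 21.0238, theta = 154.6538 degrees


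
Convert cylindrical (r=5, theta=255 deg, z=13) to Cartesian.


x = 5 * cos(255) = -1.2941
y = 5 * sin(255) = -4.8296
z = 13

(-1.2941, -4.8296, 13)


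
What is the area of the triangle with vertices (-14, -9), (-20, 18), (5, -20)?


Area = |x1(y2-y3) + x2(y3-y1) + x3(y1-y2)| / 2
= |-14*(18--20) + -20*(-20--9) + 5*(-9-18)| / 2
= 223.5

223.5


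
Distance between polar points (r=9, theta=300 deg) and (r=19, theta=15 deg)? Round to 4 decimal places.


d = sqrt(r1^2 + r2^2 - 2*r1*r2*cos(t2-t1))
d = sqrt(9^2 + 19^2 - 2*9*19*cos(15-300)) = 18.8012

18.8012


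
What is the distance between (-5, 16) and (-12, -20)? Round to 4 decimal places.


d = sqrt((-12--5)^2 + (-20-16)^2) = 36.6742

36.6742


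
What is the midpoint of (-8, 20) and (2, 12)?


Midpoint = ((-8+2)/2, (20+12)/2) = (-3, 16)

(-3, 16)


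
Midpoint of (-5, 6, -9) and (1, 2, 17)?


Midpoint = ((-5+1)/2, (6+2)/2, (-9+17)/2) = (-2, 4, 4)

(-2, 4, 4)


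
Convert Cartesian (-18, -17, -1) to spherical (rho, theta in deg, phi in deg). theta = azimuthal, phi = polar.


rho = sqrt((-18)^2 + (-17)^2 + (-1)^2) = 24.779
theta = atan2(-17, -18) = 223.3634 deg
phi = acos(-1/24.779) = 92.3129 deg

rho = 24.779, theta = 223.3634 deg, phi = 92.3129 deg


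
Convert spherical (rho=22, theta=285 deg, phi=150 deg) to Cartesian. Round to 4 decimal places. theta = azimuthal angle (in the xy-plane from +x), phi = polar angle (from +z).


x = 22 * sin(150) * cos(285) = 2.847
y = 22 * sin(150) * sin(285) = -10.6252
z = 22 * cos(150) = -19.0526

(2.847, -10.6252, -19.0526)


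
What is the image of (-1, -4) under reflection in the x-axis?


Reflection across x-axis: (x, y) -> (x, -y)
(-1, -4) -> (-1, 4)

(-1, 4)


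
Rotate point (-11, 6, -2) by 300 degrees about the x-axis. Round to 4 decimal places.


x' = -11
y' = 6*cos(300) - -2*sin(300) = 1.2679
z' = 6*sin(300) + -2*cos(300) = -6.1962

(-11, 1.2679, -6.1962)


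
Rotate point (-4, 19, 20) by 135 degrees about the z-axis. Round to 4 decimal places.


x' = -4*cos(135) - 19*sin(135) = -10.6066
y' = -4*sin(135) + 19*cos(135) = -16.2635
z' = 20

(-10.6066, -16.2635, 20)


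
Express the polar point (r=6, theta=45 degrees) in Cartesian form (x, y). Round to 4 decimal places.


x = 6 * cos(45) = 4.2426
y = 6 * sin(45) = 4.2426

(4.2426, 4.2426)


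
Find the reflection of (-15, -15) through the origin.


Reflection through origin: (x, y) -> (-x, -y)
(-15, -15) -> (15, 15)

(15, 15)


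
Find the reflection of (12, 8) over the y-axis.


Reflection across y-axis: (x, y) -> (-x, y)
(12, 8) -> (-12, 8)

(-12, 8)


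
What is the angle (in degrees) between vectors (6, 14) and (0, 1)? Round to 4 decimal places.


dot = 6*0 + 14*1 = 14
|u| = 15.2315, |v| = 1
cos(angle) = 0.9191
angle = 23.1986 degrees

23.1986 degrees


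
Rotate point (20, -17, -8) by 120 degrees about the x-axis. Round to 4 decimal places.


x' = 20
y' = -17*cos(120) - -8*sin(120) = 15.4282
z' = -17*sin(120) + -8*cos(120) = -10.7224

(20, 15.4282, -10.7224)


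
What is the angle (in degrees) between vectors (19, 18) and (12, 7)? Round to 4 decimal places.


dot = 19*12 + 18*7 = 354
|u| = 26.1725, |v| = 13.8924
cos(angle) = 0.9736
angle = 13.1954 degrees

13.1954 degrees


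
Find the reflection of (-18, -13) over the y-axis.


Reflection across y-axis: (x, y) -> (-x, y)
(-18, -13) -> (18, -13)

(18, -13)


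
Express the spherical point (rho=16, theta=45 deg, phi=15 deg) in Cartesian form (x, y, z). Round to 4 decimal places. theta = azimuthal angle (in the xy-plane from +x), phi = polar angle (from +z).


x = 16 * sin(15) * cos(45) = 2.9282
y = 16 * sin(15) * sin(45) = 2.9282
z = 16 * cos(15) = 15.4548

(2.9282, 2.9282, 15.4548)
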